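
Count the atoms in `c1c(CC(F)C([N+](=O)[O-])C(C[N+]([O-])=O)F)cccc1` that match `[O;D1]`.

Check the 19 heavy atoms by environment: 2× C (D2) → no; 3× C (D3) → no; 2× F (D1) → no; 2× N (charge +1, D3) → no; 2× O (charge -1, D1) → match; 2× O (D1) → match; 1× c (aromatic, D3) → no; 5× c (aromatic, D2) → no.
Summing the matching environments: 2 + 2 = 4 matching atoms.

4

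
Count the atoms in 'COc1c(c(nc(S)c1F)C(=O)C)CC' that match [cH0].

5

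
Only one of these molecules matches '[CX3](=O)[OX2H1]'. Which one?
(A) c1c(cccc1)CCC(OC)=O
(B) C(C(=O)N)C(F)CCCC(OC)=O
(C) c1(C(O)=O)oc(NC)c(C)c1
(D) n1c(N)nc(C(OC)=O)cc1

C

[CX3](=O)[OX2H1] describes an sp2 carbon double-bonded to O and single-bonded to an -OH oxygen (a carboxylic acid).
(A) has a methyl-ester group (-C(=O)OCH3) but the singly-bonded O has no H (OX2H0, not OX2H1).
(B) has a primary amide (-C(=O)NH2) but the carbonyl is bonded to N, not to an -OH oxygen.
(C) contains a carboxylic acid group (-C(=O)OH), which satisfies every atom and bond constraint.
(D) has a methyl-ester group (-C(=O)OCH3) but the singly-bonded O has no H (OX2H0, not OX2H1).
So the answer is (C).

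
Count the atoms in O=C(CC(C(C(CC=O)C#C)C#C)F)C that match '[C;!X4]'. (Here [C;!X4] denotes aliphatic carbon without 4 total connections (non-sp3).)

The query [C;!X4] means: aliphatic carbon that does not have four total connections.
Check the 15 heavy atoms by environment: 6× C (X4) → no; 4× C (X2) → match; 1× F (X1) → no; 2× C (X3) → match; 2× O (X1) → no.
Summing the matching environments: 4 + 2 = 6 matching atoms.

6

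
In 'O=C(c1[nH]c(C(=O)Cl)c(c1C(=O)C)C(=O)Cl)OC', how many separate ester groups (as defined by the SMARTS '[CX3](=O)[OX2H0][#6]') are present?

1

[CX3](=O)[OX2H0][#6] is the SMARTS for an ester: a carbonyl carbon bonded to an oxygen that is itself bonded to carbon (no H on that O).
Exactly one fragment in the molecule meets all constraints, giving 1 match.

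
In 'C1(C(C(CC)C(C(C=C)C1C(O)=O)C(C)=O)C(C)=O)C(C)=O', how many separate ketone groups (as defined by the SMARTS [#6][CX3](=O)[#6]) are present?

3

[#6][CX3](=O)[#6] is the SMARTS for a ketone: a carbonyl carbon (no H) flanked by two carbons.
The molecule carries 3 separate instances of an acetyl/ketone group (-C(=O)CH3) meeting every constraint; each maps to a distinct set of atoms, giving 3 matches.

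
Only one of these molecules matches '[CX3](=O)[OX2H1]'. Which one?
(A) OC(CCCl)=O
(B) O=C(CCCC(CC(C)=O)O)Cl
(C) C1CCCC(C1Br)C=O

A

[CX3](=O)[OX2H1] describes an sp2 carbon double-bonded to O and single-bonded to an -OH oxygen (a carboxylic acid).
(A) contains a carboxylic acid group (-C(=O)OH), which satisfies every atom and bond constraint.
(B) has an acyl chloride (-C(=O)Cl) but the carbonyl is bonded to Cl, not to an -OH oxygen.
(C) has an aldehyde (-CHO) but there is no singly-bonded oxygen on the carbonyl carbon.
So the answer is (A).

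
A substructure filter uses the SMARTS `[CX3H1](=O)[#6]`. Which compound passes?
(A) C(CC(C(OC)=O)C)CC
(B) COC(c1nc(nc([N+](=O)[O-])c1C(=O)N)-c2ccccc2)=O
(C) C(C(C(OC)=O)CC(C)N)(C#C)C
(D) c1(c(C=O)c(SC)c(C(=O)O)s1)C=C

[CX3H1](=O)[#6] describes an sp2 carbon with one H, double-bonded to O and single-bonded to carbon (an aldehyde).
(A) has a methyl-ester group (-C(=O)OCH3) but the carbonyl carbon has H0, not H1.
(B) has a methyl-ester group (-C(=O)OCH3) but the carbonyl carbon has H0, not H1.
(C) has a methyl-ester group (-C(=O)OCH3) but the carbonyl carbon has H0, not H1.
(D) contains an aldehyde (-CHO), which satisfies every atom and bond constraint.
So the answer is (D).

D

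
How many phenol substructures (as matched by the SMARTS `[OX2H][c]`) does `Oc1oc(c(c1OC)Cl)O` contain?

[OX2H][c] is the SMARTS for a phenol: a hydroxyl oxygen attached to an aromatic carbon.
The molecule carries 2 separate instances of a hydroxyl group (-OH) meeting every constraint; each maps to a distinct set of atoms, giving 2 matches.

2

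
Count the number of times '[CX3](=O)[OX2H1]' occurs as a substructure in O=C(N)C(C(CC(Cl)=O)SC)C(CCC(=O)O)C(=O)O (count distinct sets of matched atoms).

[CX3](=O)[OX2H1] is the SMARTS for a carboxylic acid: an sp2 carbon double-bonded to O and single-bonded to an -OH oxygen.
The molecule carries 2 separate instances of a carboxylic acid group (-C(=O)OH) meeting every constraint; each maps to a distinct set of atoms, giving 2 matches.

2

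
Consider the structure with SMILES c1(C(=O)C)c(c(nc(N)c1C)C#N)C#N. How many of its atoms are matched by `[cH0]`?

5

The query [cH0] means: aromatic carbon with no attached hydrogen (substituted or ring-fusion).
Check the 15 heavy atoms by environment: 1× n (aromatic, H0) → no; 5× c (aromatic, H0) → match; 3× C (H0) → no; 2× N (H0) → no; 1× N (H2) → no; 1× O (H0) → no; 2× C (H3) → no.
That gives 5 matching atoms.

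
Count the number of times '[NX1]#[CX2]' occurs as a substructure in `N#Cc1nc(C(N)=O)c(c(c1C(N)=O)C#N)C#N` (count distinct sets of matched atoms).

3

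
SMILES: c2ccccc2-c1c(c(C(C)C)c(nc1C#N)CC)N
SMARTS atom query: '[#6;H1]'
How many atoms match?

6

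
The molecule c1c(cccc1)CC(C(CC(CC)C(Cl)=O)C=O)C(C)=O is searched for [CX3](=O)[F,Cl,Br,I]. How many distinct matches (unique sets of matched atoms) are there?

[CX3](=O)[F,Cl,Br,I] is the SMARTS for an acyl halide: a carbonyl carbon bonded to a halogen.
Exactly one fragment in the molecule meets all constraints, giving 1 match.

1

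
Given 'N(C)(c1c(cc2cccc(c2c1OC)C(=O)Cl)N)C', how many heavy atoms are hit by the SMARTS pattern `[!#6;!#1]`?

5

Check the 19 heavy atoms by environment: 10× c (aromatic) → no; 4× C → no; 2× O → match; 1× Cl → match; 2× N → match.
Summing the matching environments: 2 + 1 + 2 = 5 matching atoms.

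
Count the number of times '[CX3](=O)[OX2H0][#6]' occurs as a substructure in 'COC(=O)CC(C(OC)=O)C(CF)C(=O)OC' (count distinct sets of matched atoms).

3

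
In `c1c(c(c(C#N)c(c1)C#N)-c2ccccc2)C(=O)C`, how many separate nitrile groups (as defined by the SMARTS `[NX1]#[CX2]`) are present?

2

[NX1]#[CX2] is the SMARTS for a nitrile: a nitrogen triple-bonded to a two-connected carbon.
The molecule carries 2 separate instances of a nitrile (-C#N) meeting every constraint; each maps to a distinct set of atoms, giving 2 matches.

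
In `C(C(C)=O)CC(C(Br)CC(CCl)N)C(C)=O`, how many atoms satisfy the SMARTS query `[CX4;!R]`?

9

The query [CX4;!R] means: aliphatic carbon with four total connections, not in a ring.
Check the 16 heavy atoms by environment: 9× C (X4, acyclic) → match; 1× N (X3, acyclic) → no; 1× Br (X1, acyclic) → no; 2× C (X3, acyclic) → no; 2× O (X1, acyclic) → no; 1× Cl (X1, acyclic) → no.
That gives 9 matching atoms.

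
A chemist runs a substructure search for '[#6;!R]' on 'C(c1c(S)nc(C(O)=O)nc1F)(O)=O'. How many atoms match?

Check the 14 heavy atoms by environment: 2× n (aromatic, in 6-ring) → no; 4× c (aromatic, in 6-ring) → no; 2× C (acyclic) → match; 4× O (acyclic) → no; 1× F (acyclic) → no; 1× S (acyclic) → no.
That gives 2 matching atoms.

2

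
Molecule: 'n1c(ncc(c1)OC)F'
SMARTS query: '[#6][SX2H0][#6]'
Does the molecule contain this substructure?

The pattern [#6][SX2H0][#6] describes an aliphatic sulfur bridging two carbons with no H on the sulfur — a thioether.
The closest candidate here is a methoxy ether (-OCH3), but the bridging atom is O, not S. No other fragment satisfies the full query, so there is no match.

No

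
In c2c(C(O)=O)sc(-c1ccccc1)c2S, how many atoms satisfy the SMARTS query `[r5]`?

The query [r5] means: r5 matches atoms in a five-membered ring.
Check the 15 heavy atoms by environment: 1× s (aromatic, in 5-ring) → match; 4× c (aromatic, in 5-ring) → match; 6× c (aromatic, in 6-ring) → no; 1× S (acyclic) → no; 1× C (acyclic) → no; 2× O (acyclic) → no.
Summing the matching environments: 1 + 4 = 5 matching atoms.

5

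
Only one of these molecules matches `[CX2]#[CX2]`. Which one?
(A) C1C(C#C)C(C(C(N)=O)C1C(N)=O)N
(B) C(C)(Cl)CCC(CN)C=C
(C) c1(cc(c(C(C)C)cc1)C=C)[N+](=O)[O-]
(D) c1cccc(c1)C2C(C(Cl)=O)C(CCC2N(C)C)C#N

[CX2]#[CX2] describes a carbon-carbon triple bond (an alkyne).
(A) contains an ethynyl group (-C#CH), which satisfies every atom and bond constraint.
(B) has a vinyl group (-CH=CH2) but the C=C is a double bond; both carbons are CX3, not CX2.
(C) has a vinyl group (-CH=CH2) but the C=C is a double bond; both carbons are CX3, not CX2.
(D) has a nitrile (-C#N) but the triple bond is C#N, not C#C.
So the answer is (A).

A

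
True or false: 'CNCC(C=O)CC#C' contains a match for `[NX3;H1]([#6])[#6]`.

True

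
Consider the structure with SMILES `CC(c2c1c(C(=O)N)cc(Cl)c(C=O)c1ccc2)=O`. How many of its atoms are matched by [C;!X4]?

3

Check the 19 heavy atoms by environment: 10× c (aromatic, X3) → no; 3× C (X3) → match; 3× O (X1) → no; 1× N (X3) → no; 1× C (X4) → no; 1× Cl (X1) → no.
That gives 3 matching atoms.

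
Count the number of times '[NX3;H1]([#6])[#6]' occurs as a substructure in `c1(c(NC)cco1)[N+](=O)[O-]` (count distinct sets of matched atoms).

1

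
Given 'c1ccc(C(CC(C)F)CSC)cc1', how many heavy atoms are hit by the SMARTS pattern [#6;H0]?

The query [#6;H0] means: any carbon with no attached hydrogen.
Check the 14 heavy atoms by environment: 2× C (H3) → no; 2× C (H1) → no; 2× C (H2) → no; 1× c (aromatic, H0) → match; 5× c (aromatic, H1) → no; 1× F (H0) → no; 1× S (H0) → no.
That gives 1 matching atom.

1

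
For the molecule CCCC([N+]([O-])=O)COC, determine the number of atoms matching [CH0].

0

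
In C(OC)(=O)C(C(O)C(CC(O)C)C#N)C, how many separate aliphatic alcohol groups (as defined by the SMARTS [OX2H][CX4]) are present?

[OX2H][CX4] is the SMARTS for an aliphatic alcohol: a hydroxyl oxygen bound to an sp3 (X4) carbon.
The molecule carries 2 separate instances of a hydroxyl group (-OH) meeting every constraint; each maps to a distinct set of atoms, giving 2 matches.

2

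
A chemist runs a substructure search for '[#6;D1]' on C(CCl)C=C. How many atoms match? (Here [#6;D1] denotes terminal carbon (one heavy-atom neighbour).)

1

The query [#6;D1] means: carbon bonded to exactly one heavy atom.
Check the 5 heavy atoms by environment: 3× C (D2) → no; 1× C (D1) → match; 1× Cl (D1) → no.
That gives 1 matching atom.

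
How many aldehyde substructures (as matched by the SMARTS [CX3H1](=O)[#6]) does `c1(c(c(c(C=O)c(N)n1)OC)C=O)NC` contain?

2

[CX3H1](=O)[#6] is the SMARTS for an aldehyde: an sp2 carbon with one H, double-bonded to O and single-bonded to carbon.
The molecule carries 2 separate instances of an aldehyde (-CHO) meeting every constraint; each maps to a distinct set of atoms, giving 2 matches.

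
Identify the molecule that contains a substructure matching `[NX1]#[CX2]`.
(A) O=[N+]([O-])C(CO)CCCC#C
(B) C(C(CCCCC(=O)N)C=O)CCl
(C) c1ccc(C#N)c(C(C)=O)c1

C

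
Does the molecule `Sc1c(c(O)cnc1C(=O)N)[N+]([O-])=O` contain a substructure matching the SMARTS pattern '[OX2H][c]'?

Yes

The pattern [OX2H][c] describes a hydroxyl oxygen attached to an aromatic carbon — a phenol.
The molecule carries a hydroxyl group (-OH), whose atoms satisfy every constraint of the query, so the pattern matches.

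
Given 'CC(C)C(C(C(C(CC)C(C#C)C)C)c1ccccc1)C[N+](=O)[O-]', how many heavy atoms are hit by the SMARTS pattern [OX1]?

The query [OX1] means: aliphatic oxygen with one total connection — typically a carbonyl =O or an oxide.
Check the 24 heavy atoms by environment: 13× C (X4) → no; 6× c (aromatic, X3) → no; 2× C (X2) → no; 1× N (charge +1, X3) → no; 1× O (charge -1, X1) → match; 1× O (X1) → match.
Summing the matching environments: 1 + 1 = 2 matching atoms.

2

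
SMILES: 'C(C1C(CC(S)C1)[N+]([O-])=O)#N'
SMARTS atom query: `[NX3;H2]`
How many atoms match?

Check the 11 heavy atoms by environment: 3× C (H1, X4) → no; 2× C (H2, X4) → no; 1× S (H1, X2) → no; 1× C (H0, X2) → no; 1× N (H0, X1) → no; 1× N (charge +1, H0, X3) → no; 1× O (charge -1, H0, X1) → no; 1× O (H0, X1) → no.
No environment satisfies the query, so 0 matching atoms.

0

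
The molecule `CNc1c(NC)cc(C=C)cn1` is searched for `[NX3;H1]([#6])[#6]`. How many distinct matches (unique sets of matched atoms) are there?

2

[NX3;H1]([#6])[#6] is the SMARTS for a secondary amine: a trivalent nitrogen with one H, bonded to two carbons.
The molecule carries 2 separate instances of an N-methylamino group (-NHCH3) meeting every constraint; each maps to a distinct set of atoms, giving 2 matches.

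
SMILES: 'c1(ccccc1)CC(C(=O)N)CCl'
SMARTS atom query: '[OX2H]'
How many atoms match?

0

Check the 13 heavy atoms by environment: 2× C (H2, X4) → no; 1× C (H1, X4) → no; 1× c (aromatic, H0, X3) → no; 5× c (aromatic, H1, X3) → no; 1× C (H0, X3) → no; 1× O (H0, X1) → no; 1× N (H2, X3) → no; 1× Cl (H0, X1) → no.
No environment satisfies the query, so 0 matching atoms.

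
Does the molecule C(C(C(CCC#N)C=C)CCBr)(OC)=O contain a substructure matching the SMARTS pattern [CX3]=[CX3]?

Yes

The pattern [CX3]=[CX3] describes a non-aromatic C=C double bond between two sp2 carbons — an alkene.
The molecule carries a vinyl group (-CH=CH2), whose atoms satisfy every constraint of the query, so the pattern matches.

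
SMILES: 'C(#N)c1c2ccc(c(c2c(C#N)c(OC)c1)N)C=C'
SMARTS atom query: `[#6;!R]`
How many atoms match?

5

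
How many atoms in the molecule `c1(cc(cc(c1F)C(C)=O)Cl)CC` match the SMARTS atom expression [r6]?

6

The query [r6] means: r6 matches atoms in a six-membered ring.
Check the 13 heavy atoms by environment: 6× c (aromatic, in 6-ring) → match; 1× Cl (acyclic) → no; 1× F (acyclic) → no; 4× C (acyclic) → no; 1× O (acyclic) → no.
That gives 6 matching atoms.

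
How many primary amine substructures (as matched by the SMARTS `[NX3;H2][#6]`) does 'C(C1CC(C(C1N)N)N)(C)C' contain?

3

[NX3;H2][#6] is the SMARTS for a primary amine: a trivalent nitrogen with two H attached to carbon.
The molecule carries 3 separate instances of a primary amino group (-NH2) meeting every constraint; each maps to a distinct set of atoms, giving 3 matches.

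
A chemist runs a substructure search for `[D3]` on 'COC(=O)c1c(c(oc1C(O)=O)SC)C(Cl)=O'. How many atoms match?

7

The query [D3] means: atom with exactly three heavy-atom neighbours.
Check the 17 heavy atoms by environment: 1× o (aromatic, D2) → no; 4× c (aromatic, D3) → match; 3× C (D3) → match; 4× O (D1) → no; 1× Cl (D1) → no; 1× S (D2) → no; 2× C (D1) → no; 1× O (D2) → no.
Summing the matching environments: 4 + 3 = 7 matching atoms.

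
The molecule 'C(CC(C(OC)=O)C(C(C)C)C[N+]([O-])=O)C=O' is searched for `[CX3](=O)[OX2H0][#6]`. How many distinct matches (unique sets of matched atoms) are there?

[CX3](=O)[OX2H0][#6] is the SMARTS for an ester: a carbonyl carbon bonded to an oxygen that is itself bonded to carbon (no H on that O).
Exactly one fragment in the molecule meets all constraints, giving 1 match.

1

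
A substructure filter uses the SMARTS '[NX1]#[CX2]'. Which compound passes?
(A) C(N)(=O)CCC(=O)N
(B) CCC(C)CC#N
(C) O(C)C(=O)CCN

B

[NX1]#[CX2] describes a nitrogen triple-bonded to a two-connected carbon (a nitrile).
(A) has a primary amide (-C(=O)NH2) but the nitrogen is NX3, not NX1.
(B) contains a nitrile (-C#N), which satisfies every atom and bond constraint.
(C) has a primary amino group (-NH2) but the nitrogen is NX3 (three connections), not NX1 triple-bonded.
So the answer is (B).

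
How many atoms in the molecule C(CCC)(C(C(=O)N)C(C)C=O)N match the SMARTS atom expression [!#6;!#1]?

4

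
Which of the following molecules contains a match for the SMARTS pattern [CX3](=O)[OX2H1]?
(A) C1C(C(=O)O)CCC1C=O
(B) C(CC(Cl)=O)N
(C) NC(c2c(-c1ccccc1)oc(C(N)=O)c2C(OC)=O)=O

A

[CX3](=O)[OX2H1] describes an sp2 carbon double-bonded to O and single-bonded to an -OH oxygen (a carboxylic acid).
(A) contains a carboxylic acid group (-C(=O)OH), which satisfies every atom and bond constraint.
(B) has an acyl chloride (-C(=O)Cl) but the carbonyl is bonded to Cl, not to an -OH oxygen.
(C) has a primary amide (-C(=O)NH2) but the carbonyl is bonded to N, not to an -OH oxygen.
So the answer is (A).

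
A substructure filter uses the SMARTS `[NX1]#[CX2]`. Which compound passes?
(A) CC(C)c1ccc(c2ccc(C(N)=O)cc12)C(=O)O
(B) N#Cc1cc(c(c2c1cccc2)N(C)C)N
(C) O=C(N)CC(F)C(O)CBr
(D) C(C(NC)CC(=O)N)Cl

B

[NX1]#[CX2] describes a nitrogen triple-bonded to a two-connected carbon (a nitrile).
(A) has a primary amide (-C(=O)NH2) but the nitrogen is NX3, not NX1.
(B) contains a nitrile (-C#N), which satisfies every atom and bond constraint.
(C) has a primary amide (-C(=O)NH2) but the nitrogen is NX3, not NX1.
(D) has a primary amide (-C(=O)NH2) but the nitrogen is NX3, not NX1.
So the answer is (B).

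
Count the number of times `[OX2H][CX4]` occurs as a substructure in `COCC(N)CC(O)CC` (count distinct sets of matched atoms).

1

[OX2H][CX4] is the SMARTS for an aliphatic alcohol: a hydroxyl oxygen bound to an sp3 (X4) carbon.
Exactly one fragment in the molecule meets all constraints, giving 1 match.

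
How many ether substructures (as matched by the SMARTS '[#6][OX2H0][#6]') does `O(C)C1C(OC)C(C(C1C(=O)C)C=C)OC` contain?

3

[#6][OX2H0][#6] is the SMARTS for an ether: an aliphatic oxygen bridging two carbons with no H on the oxygen.
The molecule carries 3 separate instances of a methoxy ether (-OCH3) meeting every constraint; each maps to a distinct set of atoms, giving 3 matches.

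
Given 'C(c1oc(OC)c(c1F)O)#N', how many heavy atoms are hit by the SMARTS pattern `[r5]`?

5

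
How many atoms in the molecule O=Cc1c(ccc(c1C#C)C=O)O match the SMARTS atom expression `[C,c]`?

The query [C,c] means: comma = OR; matches aliphatic or aromatic carbon — same as #6.
Check the 13 heavy atoms by environment: 6× c (aromatic) → match; 4× C → match; 3× O → no.
Summing the matching environments: 6 + 4 = 10 matching atoms.

10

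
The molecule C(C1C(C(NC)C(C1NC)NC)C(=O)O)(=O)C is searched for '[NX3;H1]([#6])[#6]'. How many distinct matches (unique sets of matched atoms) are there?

3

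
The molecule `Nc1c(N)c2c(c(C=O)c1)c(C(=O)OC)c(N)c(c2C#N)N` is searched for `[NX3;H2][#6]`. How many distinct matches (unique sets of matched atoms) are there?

4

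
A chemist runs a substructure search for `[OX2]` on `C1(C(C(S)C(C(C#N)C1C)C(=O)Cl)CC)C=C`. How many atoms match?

0

The query [OX2] means: aliphatic oxygen with two total connections — ether, hydroxyl, or ester single-bond O.
Check the 17 heavy atoms by environment: 9× C (X4) → no; 3× C (X3) → no; 1× O (X1) → no; 1× Cl (X1) → no; 1× S (X2) → no; 1× C (X2) → no; 1× N (X1) → no.
No environment satisfies the query, so 0 matching atoms.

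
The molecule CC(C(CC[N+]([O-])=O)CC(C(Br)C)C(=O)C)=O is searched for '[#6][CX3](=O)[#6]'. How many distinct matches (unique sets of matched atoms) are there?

2

[#6][CX3](=O)[#6] is the SMARTS for a ketone: a carbonyl carbon (no H) flanked by two carbons.
The molecule carries 2 separate instances of an acetyl/ketone group (-C(=O)CH3) meeting every constraint; each maps to a distinct set of atoms, giving 2 matches.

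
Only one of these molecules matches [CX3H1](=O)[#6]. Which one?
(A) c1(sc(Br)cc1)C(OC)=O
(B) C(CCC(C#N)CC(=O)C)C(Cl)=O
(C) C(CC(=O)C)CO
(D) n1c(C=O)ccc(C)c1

[CX3H1](=O)[#6] describes an sp2 carbon with one H, double-bonded to O and single-bonded to carbon (an aldehyde).
(A) has a methyl-ester group (-C(=O)OCH3) but the carbonyl carbon has H0, not H1.
(B) has an acetyl/ketone group (-C(=O)CH3) but the carbonyl carbon has H0 (two carbon neighbours), not H1.
(C) has an acetyl/ketone group (-C(=O)CH3) but the carbonyl carbon has H0 (two carbon neighbours), not H1.
(D) contains an aldehyde (-CHO), which satisfies every atom and bond constraint.
So the answer is (D).

D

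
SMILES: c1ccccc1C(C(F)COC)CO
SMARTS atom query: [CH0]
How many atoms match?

Check the 14 heavy atoms by environment: 2× C (H2) → no; 2× C (H1) → no; 1× O (H0) → no; 1× C (H3) → no; 1× F (H0) → no; 1× c (aromatic, H0) → no; 5× c (aromatic, H1) → no; 1× O (H1) → no.
No environment satisfies the query, so 0 matching atoms.

0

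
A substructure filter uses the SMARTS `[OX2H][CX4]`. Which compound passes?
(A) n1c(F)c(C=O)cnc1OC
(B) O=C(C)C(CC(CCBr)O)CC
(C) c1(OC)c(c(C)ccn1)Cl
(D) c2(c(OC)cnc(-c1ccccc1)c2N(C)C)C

B

[OX2H][CX4] describes a hydroxyl oxygen bound to an sp3 (X4) carbon (an aliphatic alcohol).
(A) has a methoxy ether (-OCH3) but the oxygen has H0 (ether), not H1.
(B) contains a hydroxyl group (-OH), which satisfies every atom and bond constraint.
(C) has a methoxy ether (-OCH3) but the oxygen has H0 (ether), not H1.
(D) has a methoxy ether (-OCH3) but the oxygen has H0 (ether), not H1.
So the answer is (B).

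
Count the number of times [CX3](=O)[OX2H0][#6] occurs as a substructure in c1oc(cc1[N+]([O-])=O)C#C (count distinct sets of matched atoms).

[CX3](=O)[OX2H0][#6] is the SMARTS for an ester: a carbonyl carbon bonded to an oxygen that is itself bonded to carbon (no H on that O).
No fragment in the molecule satisfies every constraint, giving 0 matches.

0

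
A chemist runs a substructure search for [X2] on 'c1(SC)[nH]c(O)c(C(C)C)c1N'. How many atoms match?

The query [X2] means: any atom with exactly two total connections (bonds + H).
Check the 12 heavy atoms by environment: 1× n (aromatic, X3) → no; 4× c (aromatic, X3) → no; 1× S (X2) → match; 4× C (X4) → no; 1× O (X2) → match; 1× N (X3) → no.
Summing the matching environments: 1 + 1 = 2 matching atoms.

2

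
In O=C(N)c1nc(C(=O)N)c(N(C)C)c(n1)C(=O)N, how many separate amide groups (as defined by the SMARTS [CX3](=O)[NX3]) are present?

3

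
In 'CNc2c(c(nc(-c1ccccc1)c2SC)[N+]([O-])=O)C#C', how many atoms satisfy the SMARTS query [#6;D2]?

6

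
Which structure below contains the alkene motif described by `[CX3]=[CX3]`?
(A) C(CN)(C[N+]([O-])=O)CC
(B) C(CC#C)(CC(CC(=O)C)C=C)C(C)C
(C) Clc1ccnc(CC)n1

[CX3]=[CX3] describes a non-aromatic C=C double bond between two sp2 carbons (an alkene).
(A) has an ethyl group (-CH2CH3) but its C-C bond is a single bond between CX4 carbons, not CX3=CX3.
(B) contains a vinyl group (-CH=CH2), which satisfies every atom and bond constraint.
(C) has an ethyl group (-CH2CH3) but its C-C bond is a single bond between CX4 carbons, not CX3=CX3.
So the answer is (B).

B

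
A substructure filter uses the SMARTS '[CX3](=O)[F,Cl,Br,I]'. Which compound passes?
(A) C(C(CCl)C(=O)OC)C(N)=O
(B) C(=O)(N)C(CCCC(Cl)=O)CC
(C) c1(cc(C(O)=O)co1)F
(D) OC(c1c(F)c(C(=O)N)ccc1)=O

B

[CX3](=O)[F,Cl,Br,I] describes a carbonyl carbon bonded to a halogen (an acyl halide).
(A) has a methyl-ester group (-C(=O)OCH3) but the carbonyl is bonded to -O-C, not to a halogen.
(B) contains an acyl chloride (-C(=O)Cl), which satisfies every atom and bond constraint.
(C) has a carboxylic acid group (-C(=O)OH) but the carbonyl is bonded to -OH, not to a halogen.
(D) has a carboxylic acid group (-C(=O)OH) but the carbonyl is bonded to -OH, not to a halogen.
So the answer is (B).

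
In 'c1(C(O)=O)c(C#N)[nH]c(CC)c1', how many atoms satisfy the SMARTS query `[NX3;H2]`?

The query [NX3;H2] means: aliphatic N with 3 total connections, two of them H — an -NH2 nitrogen (amine or amide).
Check the 12 heavy atoms by environment: 1× n (aromatic, H1, X3) → no; 3× c (aromatic, H0, X3) → no; 1× c (aromatic, H1, X3) → no; 1× C (H2, X4) → no; 1× C (H3, X4) → no; 1× C (H0, X3) → no; 1× O (H0, X1) → no; 1× O (H1, X2) → no; 1× C (H0, X2) → no; 1× N (H0, X1) → no.
No environment satisfies the query, so 0 matching atoms.

0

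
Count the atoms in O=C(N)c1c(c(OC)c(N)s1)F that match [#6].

6

The query [#6] means: #6 matches any atom with atomic number 6 (carbon, aromatic or aliphatic).
Check the 12 heavy atoms by environment: 1× s (aromatic) → no; 4× c (aromatic) → match; 2× C → match; 2× O → no; 2× N → no; 1× F → no.
Summing the matching environments: 4 + 2 = 6 matching atoms.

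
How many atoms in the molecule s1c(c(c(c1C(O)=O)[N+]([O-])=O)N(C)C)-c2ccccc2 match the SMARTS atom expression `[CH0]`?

Check the 20 heavy atoms by environment: 1× s (aromatic, H0) → no; 5× c (aromatic, H0) → no; 1× N (charge +1, H0) → no; 1× O (charge -1, H0) → no; 2× O (H0) → no; 1× N (H0) → no; 2× C (H3) → no; 1× C (H0) → match; 1× O (H1) → no; 5× c (aromatic, H1) → no.
That gives 1 matching atom.

1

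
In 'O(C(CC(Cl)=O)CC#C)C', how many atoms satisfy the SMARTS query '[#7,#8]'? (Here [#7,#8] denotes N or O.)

2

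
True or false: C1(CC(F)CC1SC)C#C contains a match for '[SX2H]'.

The pattern [SX2H] describes an aliphatic sulfur with two connections, one being H — a thiol.
The closest candidate here is a methylthio ether (-SCH3), but the sulfur has H0 (bonded to two carbons), not H1. No other fragment satisfies the full query, so there is no match.

False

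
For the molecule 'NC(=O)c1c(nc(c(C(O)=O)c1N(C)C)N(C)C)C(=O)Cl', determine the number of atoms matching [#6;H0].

8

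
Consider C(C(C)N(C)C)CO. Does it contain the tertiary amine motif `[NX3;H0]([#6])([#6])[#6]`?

The pattern [NX3;H0]([#6])([#6])[#6] describes a trivalent nitrogen with no H, bonded to three carbons — a tertiary amine.
The molecule carries a dimethylamino group (-N(CH3)2), whose atoms satisfy every constraint of the query, so the pattern matches.

Yes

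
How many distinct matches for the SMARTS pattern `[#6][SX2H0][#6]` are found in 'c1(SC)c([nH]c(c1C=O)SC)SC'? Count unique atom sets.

3

[#6][SX2H0][#6] is the SMARTS for a thioether: an aliphatic sulfur bridging two carbons with no H on the sulfur.
The molecule carries 3 separate instances of a methylthio ether (-SCH3) meeting every constraint; each maps to a distinct set of atoms, giving 3 matches.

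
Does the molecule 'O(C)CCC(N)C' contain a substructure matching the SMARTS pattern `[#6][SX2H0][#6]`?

The pattern [#6][SX2H0][#6] describes an aliphatic sulfur bridging two carbons with no H on the sulfur — a thioether.
The closest candidate here is a methoxy ether (-OCH3), but the bridging atom is O, not S. No other fragment satisfies the full query, so there is no match.

No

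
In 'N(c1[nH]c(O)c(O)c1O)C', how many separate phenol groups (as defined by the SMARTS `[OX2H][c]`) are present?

[OX2H][c] is the SMARTS for a phenol: a hydroxyl oxygen attached to an aromatic carbon.
The molecule carries 3 separate instances of a hydroxyl group (-OH) meeting every constraint; each maps to a distinct set of atoms, giving 3 matches.

3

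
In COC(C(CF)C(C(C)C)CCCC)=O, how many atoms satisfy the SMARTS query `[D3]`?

The query [D3] means: atom with exactly three heavy-atom neighbours.
Check the 15 heavy atoms by environment: 4× C (D1) → no; 4× C (D2) → no; 4× C (D3) → match; 1× F (D1) → no; 1× O (D1) → no; 1× O (D2) → no.
That gives 4 matching atoms.

4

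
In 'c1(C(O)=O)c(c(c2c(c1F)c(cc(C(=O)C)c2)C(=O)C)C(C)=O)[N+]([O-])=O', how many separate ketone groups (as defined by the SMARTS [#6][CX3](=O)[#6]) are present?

[#6][CX3](=O)[#6] is the SMARTS for a ketone: a carbonyl carbon (no H) flanked by two carbons.
The molecule carries 3 separate instances of an acetyl/ketone group (-C(=O)CH3) meeting every constraint; each maps to a distinct set of atoms, giving 3 matches.

3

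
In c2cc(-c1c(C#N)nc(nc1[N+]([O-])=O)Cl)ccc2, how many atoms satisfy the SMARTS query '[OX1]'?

The query [OX1] means: aliphatic oxygen with one total connection — typically a carbonyl =O or an oxide.
Check the 18 heavy atoms by environment: 2× n (aromatic, X2) → no; 10× c (aromatic, X3) → no; 1× Cl (X1) → no; 1× C (X2) → no; 1× N (X1) → no; 1× N (charge +1, X3) → no; 1× O (charge -1, X1) → match; 1× O (X1) → match.
Summing the matching environments: 1 + 1 = 2 matching atoms.

2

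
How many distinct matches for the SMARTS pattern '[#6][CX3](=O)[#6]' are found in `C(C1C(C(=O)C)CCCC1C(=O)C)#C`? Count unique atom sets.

2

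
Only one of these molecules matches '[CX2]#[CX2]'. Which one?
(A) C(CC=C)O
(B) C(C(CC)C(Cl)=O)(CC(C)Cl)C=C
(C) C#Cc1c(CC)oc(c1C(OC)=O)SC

C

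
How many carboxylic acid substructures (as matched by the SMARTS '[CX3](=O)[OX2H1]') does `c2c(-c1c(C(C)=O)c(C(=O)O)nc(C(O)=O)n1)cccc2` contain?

2

[CX3](=O)[OX2H1] is the SMARTS for a carboxylic acid: an sp2 carbon double-bonded to O and single-bonded to an -OH oxygen.
The molecule carries 2 separate instances of a carboxylic acid group (-C(=O)OH) meeting every constraint; each maps to a distinct set of atoms, giving 2 matches.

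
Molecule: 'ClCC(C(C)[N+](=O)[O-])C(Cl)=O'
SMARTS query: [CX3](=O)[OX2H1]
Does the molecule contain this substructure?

The pattern [CX3](=O)[OX2H1] describes an sp2 carbon double-bonded to O and single-bonded to an -OH oxygen — a carboxylic acid.
The closest candidate here is an acyl chloride (-C(=O)Cl), but the carbonyl is bonded to Cl, not to an -OH oxygen. No other fragment satisfies the full query, so there is no match.

No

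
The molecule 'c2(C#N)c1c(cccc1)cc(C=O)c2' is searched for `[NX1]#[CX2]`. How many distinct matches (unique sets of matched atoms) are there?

[NX1]#[CX2] is the SMARTS for a nitrile: a nitrogen triple-bonded to a two-connected carbon.
Exactly one fragment in the molecule meets all constraints, giving 1 match.

1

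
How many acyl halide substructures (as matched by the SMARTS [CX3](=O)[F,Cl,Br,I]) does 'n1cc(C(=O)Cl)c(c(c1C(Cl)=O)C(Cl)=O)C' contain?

3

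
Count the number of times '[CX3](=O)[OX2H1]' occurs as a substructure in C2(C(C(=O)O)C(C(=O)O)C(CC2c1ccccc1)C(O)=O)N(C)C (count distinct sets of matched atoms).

[CX3](=O)[OX2H1] is the SMARTS for a carboxylic acid: an sp2 carbon double-bonded to O and single-bonded to an -OH oxygen.
The molecule carries 3 separate instances of a carboxylic acid group (-C(=O)OH) meeting every constraint; each maps to a distinct set of atoms, giving 3 matches.

3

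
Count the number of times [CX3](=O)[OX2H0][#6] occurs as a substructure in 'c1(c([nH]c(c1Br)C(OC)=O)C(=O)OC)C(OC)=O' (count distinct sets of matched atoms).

[CX3](=O)[OX2H0][#6] is the SMARTS for an ester: a carbonyl carbon bonded to an oxygen that is itself bonded to carbon (no H on that O).
The molecule carries 3 separate instances of a methyl-ester group (-C(=O)OCH3) meeting every constraint; each maps to a distinct set of atoms, giving 3 matches.

3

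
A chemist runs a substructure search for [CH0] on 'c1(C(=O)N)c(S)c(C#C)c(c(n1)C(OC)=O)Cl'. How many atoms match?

3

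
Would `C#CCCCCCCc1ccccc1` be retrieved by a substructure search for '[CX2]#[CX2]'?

The pattern [CX2]#[CX2] describes a carbon-carbon triple bond — an alkyne.
The molecule carries an ethynyl group (-C#CH), whose atoms satisfy every constraint of the query, so the pattern matches.

Yes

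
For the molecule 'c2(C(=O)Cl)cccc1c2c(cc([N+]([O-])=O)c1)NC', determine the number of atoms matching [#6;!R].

The query [#6;!R] means: carbon not in any ring.
Check the 18 heavy atoms by environment: 10× c (aromatic, in 6-ring) → no; 1× N (charge +1, acyclic) → no; 1× O (charge -1, acyclic) → no; 2× O (acyclic) → no; 1× N (acyclic) → no; 2× C (acyclic) → match; 1× Cl (acyclic) → no.
That gives 2 matching atoms.

2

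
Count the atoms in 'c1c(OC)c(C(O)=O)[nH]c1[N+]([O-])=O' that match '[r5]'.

5

The query [r5] means: r5 matches atoms in a five-membered ring.
Check the 13 heavy atoms by environment: 1× n (aromatic, in 5-ring) → match; 4× c (aromatic, in 5-ring) → match; 1× N (charge +1, acyclic) → no; 1× O (charge -1, acyclic) → no; 4× O (acyclic) → no; 2× C (acyclic) → no.
Summing the matching environments: 1 + 4 = 5 matching atoms.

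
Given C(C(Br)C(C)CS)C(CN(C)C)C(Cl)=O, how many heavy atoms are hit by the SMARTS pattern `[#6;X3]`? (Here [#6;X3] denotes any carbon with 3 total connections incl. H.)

1

The query [#6;X3] means: any carbon (aromatic or not) with three total connections.
Check the 15 heavy atoms by environment: 9× C (X4) → no; 1× N (X3) → no; 1× C (X3) → match; 1× O (X1) → no; 1× Cl (X1) → no; 1× S (X2) → no; 1× Br (X1) → no.
That gives 1 matching atom.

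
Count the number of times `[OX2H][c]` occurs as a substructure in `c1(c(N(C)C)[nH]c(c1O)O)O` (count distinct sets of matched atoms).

[OX2H][c] is the SMARTS for a phenol: a hydroxyl oxygen attached to an aromatic carbon.
The molecule carries 3 separate instances of a hydroxyl group (-OH) meeting every constraint; each maps to a distinct set of atoms, giving 3 matches.

3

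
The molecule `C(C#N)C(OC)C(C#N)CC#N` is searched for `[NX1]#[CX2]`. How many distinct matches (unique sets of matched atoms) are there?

[NX1]#[CX2] is the SMARTS for a nitrile: a nitrogen triple-bonded to a two-connected carbon.
The molecule carries 3 separate instances of a nitrile (-C#N) meeting every constraint; each maps to a distinct set of atoms, giving 3 matches.

3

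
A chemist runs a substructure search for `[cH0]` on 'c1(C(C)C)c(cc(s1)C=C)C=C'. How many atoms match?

The query [cH0] means: aromatic carbon with no attached hydrogen (substituted or ring-fusion).
Check the 12 heavy atoms by environment: 1× s (aromatic, H0) → no; 3× c (aromatic, H0) → match; 1× c (aromatic, H1) → no; 3× C (H1) → no; 2× C (H2) → no; 2× C (H3) → no.
That gives 3 matching atoms.

3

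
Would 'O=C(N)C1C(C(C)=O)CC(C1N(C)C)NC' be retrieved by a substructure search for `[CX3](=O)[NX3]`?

The pattern [CX3](=O)[NX3] describes a carbonyl carbon bonded to a trivalent nitrogen — an amide.
The molecule carries a primary amide (-C(=O)NH2), whose atoms satisfy every constraint of the query, so the pattern matches.

Yes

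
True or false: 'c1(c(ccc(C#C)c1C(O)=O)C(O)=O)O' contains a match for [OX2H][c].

True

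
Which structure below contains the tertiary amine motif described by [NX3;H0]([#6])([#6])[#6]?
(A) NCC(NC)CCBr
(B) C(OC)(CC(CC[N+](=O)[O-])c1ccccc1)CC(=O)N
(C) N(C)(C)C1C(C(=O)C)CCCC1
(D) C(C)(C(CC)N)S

C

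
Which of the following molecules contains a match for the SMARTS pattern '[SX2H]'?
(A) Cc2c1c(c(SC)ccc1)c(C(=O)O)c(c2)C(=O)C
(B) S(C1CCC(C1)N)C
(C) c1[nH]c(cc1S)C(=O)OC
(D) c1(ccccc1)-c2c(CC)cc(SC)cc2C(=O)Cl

C

[SX2H] describes an aliphatic sulfur with two connections, one being H (a thiol).
(A) has a methylthio ether (-SCH3) but the sulfur has H0 (bonded to two carbons), not H1.
(B) has a methylthio ether (-SCH3) but the sulfur has H0 (bonded to two carbons), not H1.
(C) contains a thiol (-SH), which satisfies every atom and bond constraint.
(D) has a methylthio ether (-SCH3) but the sulfur has H0 (bonded to two carbons), not H1.
So the answer is (C).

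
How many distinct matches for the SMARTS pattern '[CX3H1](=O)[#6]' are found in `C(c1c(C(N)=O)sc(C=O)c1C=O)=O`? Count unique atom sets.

[CX3H1](=O)[#6] is the SMARTS for an aldehyde: an sp2 carbon with one H, double-bonded to O and single-bonded to carbon.
The molecule carries 3 separate instances of an aldehyde (-CHO) meeting every constraint; each maps to a distinct set of atoms, giving 3 matches.

3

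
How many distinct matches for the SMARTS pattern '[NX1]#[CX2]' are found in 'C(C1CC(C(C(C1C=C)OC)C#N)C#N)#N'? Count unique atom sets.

3

[NX1]#[CX2] is the SMARTS for a nitrile: a nitrogen triple-bonded to a two-connected carbon.
The molecule carries 3 separate instances of a nitrile (-C#N) meeting every constraint; each maps to a distinct set of atoms, giving 3 matches.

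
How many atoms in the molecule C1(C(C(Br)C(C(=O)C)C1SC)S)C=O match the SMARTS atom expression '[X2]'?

2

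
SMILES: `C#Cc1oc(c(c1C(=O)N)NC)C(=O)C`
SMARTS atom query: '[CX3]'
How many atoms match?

2

The query [CX3] means: C with X3: aliphatic carbon with exactly 3 total connections.
Check the 15 heavy atoms by environment: 1× o (aromatic, X2) → no; 4× c (aromatic, X3) → no; 2× C (X3) → match; 2× O (X1) → no; 2× N (X3) → no; 2× C (X2) → no; 2× C (X4) → no.
That gives 2 matching atoms.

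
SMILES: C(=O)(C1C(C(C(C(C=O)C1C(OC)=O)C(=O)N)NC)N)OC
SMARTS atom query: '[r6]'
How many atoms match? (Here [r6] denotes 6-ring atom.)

The query [r6] means: r6 matches atoms in a six-membered ring.
Check the 22 heavy atoms by environment: 6× C (in 6-ring) → match; 3× N (acyclic) → no; 7× C (acyclic) → no; 6× O (acyclic) → no.
That gives 6 matching atoms.

6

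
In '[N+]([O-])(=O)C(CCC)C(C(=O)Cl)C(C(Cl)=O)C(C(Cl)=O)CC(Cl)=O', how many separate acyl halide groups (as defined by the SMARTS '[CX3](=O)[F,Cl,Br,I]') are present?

4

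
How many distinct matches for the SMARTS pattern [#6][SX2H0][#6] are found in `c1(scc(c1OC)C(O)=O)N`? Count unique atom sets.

[#6][SX2H0][#6] is the SMARTS for a thioether: an aliphatic sulfur bridging two carbons with no H on the sulfur.
The molecule has a methoxy ether (-OCH3), but the bridging atom is O, not S; nothing else fits, so there are 0 matches.

0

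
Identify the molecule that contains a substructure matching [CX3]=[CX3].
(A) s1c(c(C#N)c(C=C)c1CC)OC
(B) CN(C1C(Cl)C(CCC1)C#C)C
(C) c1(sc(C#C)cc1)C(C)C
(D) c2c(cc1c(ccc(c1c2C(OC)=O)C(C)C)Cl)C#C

[CX3]=[CX3] describes a non-aromatic C=C double bond between two sp2 carbons (an alkene).
(A) contains a vinyl group (-CH=CH2), which satisfies every atom and bond constraint.
(B) has an ethynyl group (-C#CH) but the C-C bond is a triple bond, not a double bond.
(C) has an ethynyl group (-C#CH) but the C-C bond is a triple bond, not a double bond.
(D) has an ethynyl group (-C#CH) but the C-C bond is a triple bond, not a double bond.
So the answer is (A).

A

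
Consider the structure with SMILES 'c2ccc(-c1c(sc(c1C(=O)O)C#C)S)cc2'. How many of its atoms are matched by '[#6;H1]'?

6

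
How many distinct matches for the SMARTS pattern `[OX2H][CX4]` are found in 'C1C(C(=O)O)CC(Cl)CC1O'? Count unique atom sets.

1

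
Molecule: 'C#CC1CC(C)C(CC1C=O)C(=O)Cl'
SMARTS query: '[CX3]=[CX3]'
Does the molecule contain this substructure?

The pattern [CX3]=[CX3] describes a non-aromatic C=C double bond between two sp2 carbons — an alkene.
The closest candidate here is an ethynyl group (-C#CH), but the C-C bond is a triple bond, not a double bond. No other fragment satisfies the full query, so there is no match.

No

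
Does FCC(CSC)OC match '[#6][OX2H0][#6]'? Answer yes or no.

Yes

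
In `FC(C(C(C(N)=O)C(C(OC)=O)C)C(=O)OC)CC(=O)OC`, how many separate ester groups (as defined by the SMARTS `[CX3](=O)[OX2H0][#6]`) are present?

[CX3](=O)[OX2H0][#6] is the SMARTS for an ester: a carbonyl carbon bonded to an oxygen that is itself bonded to carbon (no H on that O).
The molecule carries 3 separate instances of a methyl-ester group (-C(=O)OCH3) meeting every constraint; each maps to a distinct set of atoms, giving 3 matches.

3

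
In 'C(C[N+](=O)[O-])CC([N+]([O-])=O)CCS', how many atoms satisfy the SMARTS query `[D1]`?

5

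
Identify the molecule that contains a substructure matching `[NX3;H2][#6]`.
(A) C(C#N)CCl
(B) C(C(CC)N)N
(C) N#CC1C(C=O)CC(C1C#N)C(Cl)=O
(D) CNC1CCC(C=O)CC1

[NX3;H2][#6] describes a trivalent nitrogen with two H attached to carbon (a primary amine).
(A) has a nitrile (-C#N) but the nitrogen is NX1 (triple-bonded), not NX3 with two H.
(B) contains a primary amino group (-NH2), which satisfies every atom and bond constraint.
(C) has a nitrile (-C#N) but the nitrogen is NX1 (triple-bonded), not NX3 with two H.
(D) has an N-methylamino group (-NHCH3) but the nitrogen bears two carbons and only one H (H1), not H2.
So the answer is (B).

B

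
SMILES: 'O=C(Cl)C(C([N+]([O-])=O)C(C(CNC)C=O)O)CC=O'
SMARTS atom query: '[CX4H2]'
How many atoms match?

Check the 19 heavy atoms by environment: 2× C (H2, X4) → match; 4× C (H1, X4) → no; 2× C (H1, X3) → no; 4× O (H0, X1) → no; 1× O (H1, X2) → no; 1× N (charge +1, H0, X3) → no; 1× O (charge -1, H0, X1) → no; 1× C (H0, X3) → no; 1× Cl (H0, X1) → no; 1× N (H1, X3) → no; 1× C (H3, X4) → no.
That gives 2 matching atoms.

2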